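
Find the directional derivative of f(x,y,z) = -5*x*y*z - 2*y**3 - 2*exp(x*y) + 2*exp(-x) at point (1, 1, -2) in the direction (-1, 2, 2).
-4 - 4*E/3 + 4*cosh(1)/3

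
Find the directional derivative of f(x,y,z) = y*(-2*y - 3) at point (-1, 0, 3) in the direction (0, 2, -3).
-6*sqrt(13)/13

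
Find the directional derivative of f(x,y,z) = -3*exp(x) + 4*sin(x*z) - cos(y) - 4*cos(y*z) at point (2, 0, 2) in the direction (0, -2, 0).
0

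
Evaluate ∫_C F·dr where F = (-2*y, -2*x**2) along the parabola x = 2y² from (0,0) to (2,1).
-64/15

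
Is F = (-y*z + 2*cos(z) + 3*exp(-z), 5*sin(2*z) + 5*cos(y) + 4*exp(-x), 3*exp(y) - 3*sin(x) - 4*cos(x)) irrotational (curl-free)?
No, ∇×F = (3*exp(y) - 10*cos(2*z), -y - 4*sin(x) - 2*sin(z) + 3*cos(x) - 3*exp(-z), z - 4*exp(-x))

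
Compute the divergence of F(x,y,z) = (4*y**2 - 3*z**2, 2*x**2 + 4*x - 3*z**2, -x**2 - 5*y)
0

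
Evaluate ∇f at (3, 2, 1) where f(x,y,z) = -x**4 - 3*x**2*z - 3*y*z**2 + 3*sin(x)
(-126 + 3*cos(3), -3, -39)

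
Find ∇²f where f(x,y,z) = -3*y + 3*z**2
6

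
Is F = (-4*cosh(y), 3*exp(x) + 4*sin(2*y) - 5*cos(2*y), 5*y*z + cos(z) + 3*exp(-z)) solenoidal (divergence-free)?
No, ∇·F = 5*y + 10*sin(2*y) - sin(z) + 8*cos(2*y) - 3*exp(-z)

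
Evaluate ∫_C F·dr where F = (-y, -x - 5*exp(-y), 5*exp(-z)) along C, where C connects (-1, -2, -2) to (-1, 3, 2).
-5*exp(-2) + 5*exp(-3) + 5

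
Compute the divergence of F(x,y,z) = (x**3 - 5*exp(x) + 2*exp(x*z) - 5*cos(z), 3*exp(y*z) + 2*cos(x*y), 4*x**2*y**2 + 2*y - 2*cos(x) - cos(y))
3*x**2 - 2*x*sin(x*y) + 2*z*exp(x*z) + 3*z*exp(y*z) - 5*exp(x)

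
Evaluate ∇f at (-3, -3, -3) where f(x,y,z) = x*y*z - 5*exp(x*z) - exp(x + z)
(-exp(-6) + 9 + 15*exp(9), 9, -exp(-6) + 9 + 15*exp(9))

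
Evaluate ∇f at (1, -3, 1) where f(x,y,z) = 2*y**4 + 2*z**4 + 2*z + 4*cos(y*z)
(0, -216 + 4*sin(3), 10 - 12*sin(3))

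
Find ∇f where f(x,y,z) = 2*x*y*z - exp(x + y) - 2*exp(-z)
(2*y*z - exp(x + y), 2*x*z - exp(x + y), 2*x*y + 2*exp(-z))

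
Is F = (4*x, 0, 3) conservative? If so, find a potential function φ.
Yes, F is conservative. φ = 2*x**2 + 3*z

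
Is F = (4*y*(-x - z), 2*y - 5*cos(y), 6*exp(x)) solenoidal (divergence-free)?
No, ∇·F = -4*y + 5*sin(y) + 2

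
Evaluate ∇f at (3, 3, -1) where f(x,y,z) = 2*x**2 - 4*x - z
(8, 0, -1)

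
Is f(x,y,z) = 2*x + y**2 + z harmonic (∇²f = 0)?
No, ∇²f = 2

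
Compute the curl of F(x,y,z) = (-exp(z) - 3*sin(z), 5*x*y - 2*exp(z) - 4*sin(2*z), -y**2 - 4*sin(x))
(-2*y + 2*exp(z) + 8*cos(2*z), -exp(z) + 4*cos(x) - 3*cos(z), 5*y)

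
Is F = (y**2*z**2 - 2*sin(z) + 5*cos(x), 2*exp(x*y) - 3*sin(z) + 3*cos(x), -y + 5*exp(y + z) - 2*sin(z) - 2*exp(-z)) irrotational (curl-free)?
No, ∇×F = (5*exp(y + z) + 3*cos(z) - 1, 2*y**2*z - 2*cos(z), -2*y*z**2 + 2*y*exp(x*y) - 3*sin(x))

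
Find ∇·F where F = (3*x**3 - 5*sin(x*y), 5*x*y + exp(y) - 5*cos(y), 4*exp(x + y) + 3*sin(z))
9*x**2 + 5*x - 5*y*cos(x*y) + exp(y) + 5*sin(y) + 3*cos(z)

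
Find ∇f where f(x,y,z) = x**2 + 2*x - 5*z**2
(2*x + 2, 0, -10*z)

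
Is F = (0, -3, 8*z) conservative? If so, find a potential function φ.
Yes, F is conservative. φ = -3*y + 4*z**2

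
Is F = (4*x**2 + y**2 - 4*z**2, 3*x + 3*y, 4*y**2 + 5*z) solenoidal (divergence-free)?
No, ∇·F = 8*x + 8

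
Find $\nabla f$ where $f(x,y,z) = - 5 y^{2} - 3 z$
(0, -10*y, -3)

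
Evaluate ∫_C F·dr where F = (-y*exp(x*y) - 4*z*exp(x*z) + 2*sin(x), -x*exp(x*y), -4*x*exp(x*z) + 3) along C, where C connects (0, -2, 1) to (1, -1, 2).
-4*exp(2) - 2*cos(1) - exp(-1) + 10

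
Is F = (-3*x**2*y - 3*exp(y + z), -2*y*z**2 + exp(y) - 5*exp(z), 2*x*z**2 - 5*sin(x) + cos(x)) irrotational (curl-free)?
No, ∇×F = (4*y*z + 5*exp(z), -2*z**2 - 3*exp(y + z) + sin(x) + 5*cos(x), 3*x**2 + 3*exp(y + z))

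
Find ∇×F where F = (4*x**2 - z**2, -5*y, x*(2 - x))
(0, 2*x - 2*z - 2, 0)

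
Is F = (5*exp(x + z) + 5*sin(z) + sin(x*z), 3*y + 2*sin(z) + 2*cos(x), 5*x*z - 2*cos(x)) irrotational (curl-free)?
No, ∇×F = (-2*cos(z), x*cos(x*z) - 5*z + 5*exp(x + z) - 2*sin(x) + 5*cos(z), -2*sin(x))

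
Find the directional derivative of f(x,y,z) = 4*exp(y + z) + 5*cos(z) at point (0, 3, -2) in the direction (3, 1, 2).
sqrt(14)*(5*sin(2) + 6*E)/7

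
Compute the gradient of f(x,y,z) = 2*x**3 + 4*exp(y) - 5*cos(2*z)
(6*x**2, 4*exp(y), 10*sin(2*z))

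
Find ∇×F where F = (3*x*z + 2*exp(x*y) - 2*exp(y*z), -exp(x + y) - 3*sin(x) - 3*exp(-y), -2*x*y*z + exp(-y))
(-2*x*z - exp(-y), 3*x + 2*y*z - 2*y*exp(y*z), -2*x*exp(x*y) + 2*z*exp(y*z) - exp(x + y) - 3*cos(x))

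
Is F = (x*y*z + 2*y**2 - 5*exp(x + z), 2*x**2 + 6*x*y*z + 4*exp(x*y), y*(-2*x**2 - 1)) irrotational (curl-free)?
No, ∇×F = (-2*x**2 - 6*x*y - 1, 5*x*y - 5*exp(x + z), -x*z + 4*x + 6*y*z + 4*y*exp(x*y) - 4*y)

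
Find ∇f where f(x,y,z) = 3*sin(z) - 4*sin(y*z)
(0, -4*z*cos(y*z), -4*y*cos(y*z) + 3*cos(z))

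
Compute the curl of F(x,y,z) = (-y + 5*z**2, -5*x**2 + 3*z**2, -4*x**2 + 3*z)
(-6*z, 8*x + 10*z, 1 - 10*x)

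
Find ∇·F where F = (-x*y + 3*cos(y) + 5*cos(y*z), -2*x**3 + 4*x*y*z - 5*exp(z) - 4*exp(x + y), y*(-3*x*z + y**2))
-3*x*y + 4*x*z - y - 4*exp(x + y)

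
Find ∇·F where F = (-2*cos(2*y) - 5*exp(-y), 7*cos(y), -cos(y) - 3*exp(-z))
-7*sin(y) + 3*exp(-z)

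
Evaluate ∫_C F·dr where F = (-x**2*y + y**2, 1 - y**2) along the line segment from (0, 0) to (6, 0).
0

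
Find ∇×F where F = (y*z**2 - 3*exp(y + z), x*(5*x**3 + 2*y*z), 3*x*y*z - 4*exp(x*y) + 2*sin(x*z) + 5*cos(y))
(-2*x*y + 3*x*z - 4*x*exp(x*y) - 5*sin(y), -y*z + 4*y*exp(x*y) - 2*z*cos(x*z) - 3*exp(y + z), 20*x**3 + 2*y*z - z**2 + 3*exp(y + z))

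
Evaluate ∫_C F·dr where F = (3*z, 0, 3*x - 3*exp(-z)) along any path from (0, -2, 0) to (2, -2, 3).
3*exp(-3) + 15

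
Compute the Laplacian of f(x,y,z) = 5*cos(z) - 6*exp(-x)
-5*cos(z) - 6*exp(-x)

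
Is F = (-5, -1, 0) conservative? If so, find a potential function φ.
Yes, F is conservative. φ = -5*x - y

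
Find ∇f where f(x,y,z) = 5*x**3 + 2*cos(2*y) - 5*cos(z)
(15*x**2, -4*sin(2*y), 5*sin(z))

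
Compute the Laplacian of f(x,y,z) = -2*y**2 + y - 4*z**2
-12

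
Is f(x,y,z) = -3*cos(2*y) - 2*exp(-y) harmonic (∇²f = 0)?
No, ∇²f = 12*cos(2*y) - 2*exp(-y)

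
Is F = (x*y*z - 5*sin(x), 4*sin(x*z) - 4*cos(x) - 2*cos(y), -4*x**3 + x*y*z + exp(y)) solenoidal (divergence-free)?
No, ∇·F = x*y + y*z + 2*sin(y) - 5*cos(x)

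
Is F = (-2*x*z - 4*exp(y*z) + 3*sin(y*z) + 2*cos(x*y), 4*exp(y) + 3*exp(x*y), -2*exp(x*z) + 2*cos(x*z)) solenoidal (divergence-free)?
No, ∇·F = 3*x*exp(x*y) - 2*x*exp(x*z) - 2*x*sin(x*z) - 2*y*sin(x*y) - 2*z + 4*exp(y)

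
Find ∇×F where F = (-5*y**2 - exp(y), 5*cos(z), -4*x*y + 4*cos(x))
(-4*x + 5*sin(z), 4*y + 4*sin(x), 10*y + exp(y))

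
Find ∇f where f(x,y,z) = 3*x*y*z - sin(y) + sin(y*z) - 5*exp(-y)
(3*y*z, 3*x*z + z*cos(y*z) - cos(y) + 5*exp(-y), y*(3*x + cos(y*z)))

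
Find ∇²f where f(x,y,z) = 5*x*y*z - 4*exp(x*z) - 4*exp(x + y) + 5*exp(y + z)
-4*x**2*exp(x*z) - 4*z**2*exp(x*z) - 8*exp(x + y) + 10*exp(y + z)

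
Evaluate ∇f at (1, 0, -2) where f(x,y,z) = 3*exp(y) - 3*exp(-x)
(3*exp(-1), 3, 0)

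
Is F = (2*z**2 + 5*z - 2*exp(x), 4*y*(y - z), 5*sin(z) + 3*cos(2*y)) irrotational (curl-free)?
No, ∇×F = (4*y - 6*sin(2*y), 4*z + 5, 0)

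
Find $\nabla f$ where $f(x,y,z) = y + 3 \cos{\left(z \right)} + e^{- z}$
(0, 1, -3*sin(z) - exp(-z))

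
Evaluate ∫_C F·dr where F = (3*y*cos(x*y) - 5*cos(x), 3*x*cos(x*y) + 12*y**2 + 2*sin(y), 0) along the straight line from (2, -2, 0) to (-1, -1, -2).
3*sin(4) - 2*cos(1) + 2*cos(2) + 5*sin(2) + 8*sin(1) + 28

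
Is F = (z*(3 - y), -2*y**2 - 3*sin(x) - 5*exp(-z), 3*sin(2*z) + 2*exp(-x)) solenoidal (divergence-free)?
No, ∇·F = -4*y + 6*cos(2*z)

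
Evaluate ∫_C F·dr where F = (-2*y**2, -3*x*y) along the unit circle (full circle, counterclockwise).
0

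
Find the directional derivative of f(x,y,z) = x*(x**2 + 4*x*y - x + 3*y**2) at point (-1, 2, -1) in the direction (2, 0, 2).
sqrt(2)/2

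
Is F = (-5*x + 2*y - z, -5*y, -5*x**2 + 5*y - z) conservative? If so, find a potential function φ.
No, ∇×F = (5, 10*x - 1, -2) ≠ 0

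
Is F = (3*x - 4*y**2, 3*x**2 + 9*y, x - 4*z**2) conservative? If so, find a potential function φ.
No, ∇×F = (0, -1, 6*x + 8*y) ≠ 0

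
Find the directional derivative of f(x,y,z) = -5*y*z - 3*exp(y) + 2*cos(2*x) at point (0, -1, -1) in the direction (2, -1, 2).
exp(-1) + 5/3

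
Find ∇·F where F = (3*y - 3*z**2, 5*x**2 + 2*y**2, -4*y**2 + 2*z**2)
4*y + 4*z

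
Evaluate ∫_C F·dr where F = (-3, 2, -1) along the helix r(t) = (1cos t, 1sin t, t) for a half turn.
6 - pi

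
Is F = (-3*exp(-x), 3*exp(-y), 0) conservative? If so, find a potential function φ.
Yes, F is conservative. φ = -3*exp(-y) + 3*exp(-x)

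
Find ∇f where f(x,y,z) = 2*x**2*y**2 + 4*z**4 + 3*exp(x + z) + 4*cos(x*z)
(4*x*y**2 - 4*z*sin(x*z) + 3*exp(x + z), 4*x**2*y, -4*x*sin(x*z) + 16*z**3 + 3*exp(x + z))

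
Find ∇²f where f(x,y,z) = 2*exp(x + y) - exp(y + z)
4*exp(x + y) - 2*exp(y + z)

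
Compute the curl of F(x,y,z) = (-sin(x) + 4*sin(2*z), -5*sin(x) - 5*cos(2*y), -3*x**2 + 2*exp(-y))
(-2*exp(-y), 6*x + 8*cos(2*z), -5*cos(x))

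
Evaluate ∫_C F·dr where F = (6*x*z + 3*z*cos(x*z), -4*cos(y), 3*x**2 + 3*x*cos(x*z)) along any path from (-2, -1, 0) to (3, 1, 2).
-8*sin(1) + 3*sin(6) + 54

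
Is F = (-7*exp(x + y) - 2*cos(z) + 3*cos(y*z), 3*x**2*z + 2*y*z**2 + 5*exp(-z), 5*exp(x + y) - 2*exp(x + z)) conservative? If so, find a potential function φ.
No, ∇×F = (-3*x**2 - 4*y*z + 5*exp(x + y) + 5*exp(-z), -3*y*sin(y*z) - 5*exp(x + y) + 2*exp(x + z) + 2*sin(z), 6*x*z + 3*z*sin(y*z) + 7*exp(x + y)) ≠ 0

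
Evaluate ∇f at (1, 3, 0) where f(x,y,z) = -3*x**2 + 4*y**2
(-6, 24, 0)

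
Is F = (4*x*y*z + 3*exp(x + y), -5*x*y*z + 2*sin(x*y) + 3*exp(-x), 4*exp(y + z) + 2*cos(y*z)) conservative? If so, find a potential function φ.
No, ∇×F = (5*x*y - 2*z*sin(y*z) + 4*exp(y + z), 4*x*y, -4*x*z - 5*y*z + 2*y*cos(x*y) - 3*exp(x + y) - 3*exp(-x)) ≠ 0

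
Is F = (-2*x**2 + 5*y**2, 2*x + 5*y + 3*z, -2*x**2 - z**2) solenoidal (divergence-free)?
No, ∇·F = -4*x - 2*z + 5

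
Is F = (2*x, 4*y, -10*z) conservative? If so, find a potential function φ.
Yes, F is conservative. φ = x**2 + 2*y**2 - 5*z**2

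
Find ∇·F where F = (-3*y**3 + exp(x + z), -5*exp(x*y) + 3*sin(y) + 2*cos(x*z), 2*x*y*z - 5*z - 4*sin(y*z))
2*x*y - 5*x*exp(x*y) - 4*y*cos(y*z) + exp(x + z) + 3*cos(y) - 5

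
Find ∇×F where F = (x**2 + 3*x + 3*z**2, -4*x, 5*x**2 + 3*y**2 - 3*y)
(6*y - 3, -10*x + 6*z, -4)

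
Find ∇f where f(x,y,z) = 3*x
(3, 0, 0)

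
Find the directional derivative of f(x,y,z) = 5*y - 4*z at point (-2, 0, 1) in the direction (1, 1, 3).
-7*sqrt(11)/11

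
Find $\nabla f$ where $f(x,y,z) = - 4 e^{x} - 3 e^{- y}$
(-4*exp(x), 3*exp(-y), 0)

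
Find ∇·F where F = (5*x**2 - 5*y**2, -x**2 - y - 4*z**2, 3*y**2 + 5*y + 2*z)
10*x + 1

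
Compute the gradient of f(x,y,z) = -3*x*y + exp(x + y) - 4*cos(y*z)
(-3*y + exp(x + y), -3*x + 4*z*sin(y*z) + exp(x + y), 4*y*sin(y*z))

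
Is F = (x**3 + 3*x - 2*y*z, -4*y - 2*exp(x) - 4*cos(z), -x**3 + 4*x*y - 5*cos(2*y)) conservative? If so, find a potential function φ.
No, ∇×F = (4*x + 10*sin(2*y) - 4*sin(z), 3*x**2 - 6*y, 2*z - 2*exp(x)) ≠ 0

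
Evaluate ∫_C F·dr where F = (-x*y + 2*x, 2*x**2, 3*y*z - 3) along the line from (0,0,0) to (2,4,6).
406/3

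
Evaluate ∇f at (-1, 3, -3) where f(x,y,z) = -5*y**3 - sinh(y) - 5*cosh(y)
(0, -135 - 5*sinh(3) - cosh(3), 0)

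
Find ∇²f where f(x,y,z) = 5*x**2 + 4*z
10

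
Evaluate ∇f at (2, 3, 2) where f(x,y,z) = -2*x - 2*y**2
(-2, -12, 0)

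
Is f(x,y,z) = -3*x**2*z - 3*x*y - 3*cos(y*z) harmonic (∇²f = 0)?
No, ∇²f = 3*y**2*cos(y*z) + 3*z**2*cos(y*z) - 6*z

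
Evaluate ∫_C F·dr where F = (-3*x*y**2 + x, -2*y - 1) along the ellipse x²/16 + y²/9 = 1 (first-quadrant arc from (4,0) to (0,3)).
88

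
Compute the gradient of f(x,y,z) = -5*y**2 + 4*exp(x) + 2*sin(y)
(4*exp(x), -10*y + 2*cos(y), 0)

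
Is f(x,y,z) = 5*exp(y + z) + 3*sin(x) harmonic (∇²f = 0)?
No, ∇²f = 10*exp(y + z) - 3*sin(x)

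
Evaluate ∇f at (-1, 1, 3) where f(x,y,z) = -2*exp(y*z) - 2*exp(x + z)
(-2*exp(2), -6*exp(3), -2*(1 + E)*exp(2))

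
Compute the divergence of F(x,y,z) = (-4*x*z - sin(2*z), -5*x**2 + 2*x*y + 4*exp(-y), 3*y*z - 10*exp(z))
2*x + 3*y - 4*z - 10*exp(z) - 4*exp(-y)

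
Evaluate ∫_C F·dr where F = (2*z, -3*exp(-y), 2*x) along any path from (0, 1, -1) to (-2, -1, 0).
6*sinh(1)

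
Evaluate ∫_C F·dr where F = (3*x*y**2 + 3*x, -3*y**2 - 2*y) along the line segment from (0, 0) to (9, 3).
2529/4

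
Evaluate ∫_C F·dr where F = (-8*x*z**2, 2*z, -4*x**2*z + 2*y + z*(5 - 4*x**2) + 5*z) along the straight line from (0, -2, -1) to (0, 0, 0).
-9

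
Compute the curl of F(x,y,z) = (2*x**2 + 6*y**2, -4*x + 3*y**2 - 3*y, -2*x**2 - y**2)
(-2*y, 4*x, -12*y - 4)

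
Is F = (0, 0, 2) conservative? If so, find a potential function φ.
Yes, F is conservative. φ = 2*z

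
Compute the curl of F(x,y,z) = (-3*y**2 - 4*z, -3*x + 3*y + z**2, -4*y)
(-2*z - 4, -4, 6*y - 3)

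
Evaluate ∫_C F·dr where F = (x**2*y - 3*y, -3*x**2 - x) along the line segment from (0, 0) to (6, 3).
18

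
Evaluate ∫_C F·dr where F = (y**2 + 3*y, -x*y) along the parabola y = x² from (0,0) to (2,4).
8/5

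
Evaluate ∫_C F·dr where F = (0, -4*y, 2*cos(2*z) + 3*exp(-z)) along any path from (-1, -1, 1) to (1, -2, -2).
-3*exp(2) - 6 - sin(2) - sin(4) + 3*exp(-1)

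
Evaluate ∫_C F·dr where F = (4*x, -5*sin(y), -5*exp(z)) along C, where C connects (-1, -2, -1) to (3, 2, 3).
-5*exp(3) + 5*exp(-1) + 16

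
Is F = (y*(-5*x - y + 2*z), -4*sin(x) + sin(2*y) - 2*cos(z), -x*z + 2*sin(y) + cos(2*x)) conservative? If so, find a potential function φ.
No, ∇×F = (-2*sin(z) + 2*cos(y), 2*y + z + 2*sin(2*x), 5*x + 2*y - 2*z - 4*cos(x)) ≠ 0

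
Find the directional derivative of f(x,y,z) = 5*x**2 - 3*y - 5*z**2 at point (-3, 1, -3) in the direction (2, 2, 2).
-sqrt(3)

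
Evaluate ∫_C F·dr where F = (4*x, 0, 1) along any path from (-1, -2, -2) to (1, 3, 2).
4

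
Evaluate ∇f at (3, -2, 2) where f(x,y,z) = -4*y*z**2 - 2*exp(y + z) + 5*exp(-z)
(0, -18, 30 - 5*exp(-2))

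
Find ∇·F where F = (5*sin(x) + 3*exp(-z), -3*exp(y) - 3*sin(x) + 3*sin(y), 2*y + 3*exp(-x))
-3*exp(y) + 5*cos(x) + 3*cos(y)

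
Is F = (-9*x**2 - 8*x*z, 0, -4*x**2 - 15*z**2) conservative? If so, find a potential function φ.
Yes, F is conservative. φ = -3*x**3 - 4*x**2*z - 5*z**3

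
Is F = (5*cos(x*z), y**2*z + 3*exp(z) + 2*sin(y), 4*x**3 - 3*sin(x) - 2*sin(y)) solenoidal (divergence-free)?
No, ∇·F = 2*y*z - 5*z*sin(x*z) + 2*cos(y)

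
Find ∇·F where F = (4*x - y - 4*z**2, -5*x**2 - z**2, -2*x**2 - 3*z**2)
4 - 6*z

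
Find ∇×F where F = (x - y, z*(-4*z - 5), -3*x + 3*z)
(8*z + 5, 3, 1)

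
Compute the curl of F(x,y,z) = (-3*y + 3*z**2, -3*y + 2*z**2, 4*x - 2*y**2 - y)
(-4*y - 4*z - 1, 6*z - 4, 3)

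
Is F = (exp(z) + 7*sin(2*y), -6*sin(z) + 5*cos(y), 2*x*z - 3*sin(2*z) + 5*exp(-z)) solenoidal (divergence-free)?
No, ∇·F = 2*x - 5*sin(y) - 6*cos(2*z) - 5*exp(-z)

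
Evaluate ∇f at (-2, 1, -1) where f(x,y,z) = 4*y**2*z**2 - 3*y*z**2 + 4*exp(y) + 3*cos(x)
(3*sin(2), 5 + 4*E, -2)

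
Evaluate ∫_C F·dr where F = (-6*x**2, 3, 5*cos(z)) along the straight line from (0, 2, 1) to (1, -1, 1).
-11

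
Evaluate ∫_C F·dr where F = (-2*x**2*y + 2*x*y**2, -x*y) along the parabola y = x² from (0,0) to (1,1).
-7/15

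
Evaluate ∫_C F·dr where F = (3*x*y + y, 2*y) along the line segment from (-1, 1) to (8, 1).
207/2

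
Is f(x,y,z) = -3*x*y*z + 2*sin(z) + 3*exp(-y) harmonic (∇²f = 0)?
No, ∇²f = -2*sin(z) + 3*exp(-y)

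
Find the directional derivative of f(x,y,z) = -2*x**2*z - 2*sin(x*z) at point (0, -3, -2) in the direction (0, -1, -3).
0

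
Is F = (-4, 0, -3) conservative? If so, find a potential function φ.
Yes, F is conservative. φ = -4*x - 3*z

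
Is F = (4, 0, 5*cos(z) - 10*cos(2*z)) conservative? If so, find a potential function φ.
Yes, F is conservative. φ = 4*x + 5*sin(z) - 5*sin(2*z)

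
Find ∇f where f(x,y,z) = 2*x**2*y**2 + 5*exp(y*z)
(4*x*y**2, 4*x**2*y + 5*z*exp(y*z), 5*y*exp(y*z))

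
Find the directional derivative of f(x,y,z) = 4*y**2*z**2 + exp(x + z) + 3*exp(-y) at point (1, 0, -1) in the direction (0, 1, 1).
-sqrt(2)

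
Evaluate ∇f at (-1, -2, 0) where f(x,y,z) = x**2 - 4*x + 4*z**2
(-6, 0, 0)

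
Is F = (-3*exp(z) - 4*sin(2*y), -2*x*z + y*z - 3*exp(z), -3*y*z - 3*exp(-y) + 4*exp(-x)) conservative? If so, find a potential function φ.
No, ∇×F = (2*x - y - 3*z + 3*exp(z) + 3*exp(-y), -3*exp(z) + 4*exp(-x), -2*z + 8*cos(2*y)) ≠ 0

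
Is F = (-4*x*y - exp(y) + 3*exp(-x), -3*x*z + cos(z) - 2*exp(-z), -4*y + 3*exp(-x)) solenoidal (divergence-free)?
No, ∇·F = -4*y - 3*exp(-x)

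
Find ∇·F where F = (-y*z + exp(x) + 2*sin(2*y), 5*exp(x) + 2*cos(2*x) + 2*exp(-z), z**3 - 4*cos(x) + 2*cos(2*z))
3*z**2 + exp(x) - 4*sin(2*z)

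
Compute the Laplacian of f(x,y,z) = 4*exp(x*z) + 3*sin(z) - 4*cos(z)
4*x**2*exp(x*z) + 4*z**2*exp(x*z) - 3*sin(z) + 4*cos(z)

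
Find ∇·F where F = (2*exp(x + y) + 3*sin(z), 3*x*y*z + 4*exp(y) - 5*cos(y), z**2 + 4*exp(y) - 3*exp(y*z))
3*x*z - 3*y*exp(y*z) + 2*z + 4*exp(y) + 2*exp(x + y) + 5*sin(y)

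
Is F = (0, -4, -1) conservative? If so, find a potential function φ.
Yes, F is conservative. φ = -4*y - z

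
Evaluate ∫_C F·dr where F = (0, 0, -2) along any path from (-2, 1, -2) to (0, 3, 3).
-10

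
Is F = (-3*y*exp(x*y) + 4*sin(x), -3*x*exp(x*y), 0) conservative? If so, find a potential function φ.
Yes, F is conservative. φ = -3*exp(x*y) - 4*cos(x)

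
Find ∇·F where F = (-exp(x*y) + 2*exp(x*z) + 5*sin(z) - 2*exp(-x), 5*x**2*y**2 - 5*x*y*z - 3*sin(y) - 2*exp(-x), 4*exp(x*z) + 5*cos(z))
10*x**2*y - 5*x*z + 4*x*exp(x*z) - y*exp(x*y) + 2*z*exp(x*z) - 5*sin(z) - 3*cos(y) + 2*exp(-x)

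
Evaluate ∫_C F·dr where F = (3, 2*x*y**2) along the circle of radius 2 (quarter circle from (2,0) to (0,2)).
-6 + 2*pi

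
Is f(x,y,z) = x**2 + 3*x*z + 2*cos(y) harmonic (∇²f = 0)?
No, ∇²f = 2 - 2*cos(y)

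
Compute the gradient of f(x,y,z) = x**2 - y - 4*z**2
(2*x, -1, -8*z)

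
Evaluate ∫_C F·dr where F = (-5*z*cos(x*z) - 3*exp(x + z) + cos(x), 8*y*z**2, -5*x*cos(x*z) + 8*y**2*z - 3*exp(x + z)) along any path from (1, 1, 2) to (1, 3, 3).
-3*exp(4) - 5*sin(3) + 5*sin(2) + 3*exp(3) + 308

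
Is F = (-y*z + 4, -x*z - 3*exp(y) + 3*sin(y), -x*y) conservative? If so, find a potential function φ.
Yes, F is conservative. φ = -x*y*z + 4*x - 3*exp(y) - 3*cos(y)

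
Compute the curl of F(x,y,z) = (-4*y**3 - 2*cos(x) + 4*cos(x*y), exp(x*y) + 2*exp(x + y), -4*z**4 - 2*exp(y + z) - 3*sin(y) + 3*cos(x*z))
(-2*exp(y + z) - 3*cos(y), 3*z*sin(x*z), 4*x*sin(x*y) + 12*y**2 + y*exp(x*y) + 2*exp(x + y))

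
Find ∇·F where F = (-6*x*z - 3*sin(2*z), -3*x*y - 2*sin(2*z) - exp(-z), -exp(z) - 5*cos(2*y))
-3*x - 6*z - exp(z)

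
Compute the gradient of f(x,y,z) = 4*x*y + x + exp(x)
(4*y + exp(x) + 1, 4*x, 0)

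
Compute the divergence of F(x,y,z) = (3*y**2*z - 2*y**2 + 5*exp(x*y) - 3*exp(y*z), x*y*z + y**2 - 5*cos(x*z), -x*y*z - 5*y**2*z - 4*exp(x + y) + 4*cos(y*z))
-x*y + x*z - 5*y**2 + 5*y*exp(x*y) - 4*y*sin(y*z) + 2*y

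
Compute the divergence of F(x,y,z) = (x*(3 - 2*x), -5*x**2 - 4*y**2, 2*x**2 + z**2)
-4*x - 8*y + 2*z + 3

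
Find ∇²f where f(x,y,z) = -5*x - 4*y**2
-8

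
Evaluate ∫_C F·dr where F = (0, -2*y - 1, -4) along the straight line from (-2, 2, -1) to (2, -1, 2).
-6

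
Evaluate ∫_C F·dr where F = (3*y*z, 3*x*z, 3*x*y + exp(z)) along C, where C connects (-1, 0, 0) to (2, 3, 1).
E + 17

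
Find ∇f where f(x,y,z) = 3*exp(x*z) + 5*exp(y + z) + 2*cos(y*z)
(3*z*exp(x*z), -2*z*sin(y*z) + 5*exp(y + z), 3*x*exp(x*z) - 2*y*sin(y*z) + 5*exp(y + z))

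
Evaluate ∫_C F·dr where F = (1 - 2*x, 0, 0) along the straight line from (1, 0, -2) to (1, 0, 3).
0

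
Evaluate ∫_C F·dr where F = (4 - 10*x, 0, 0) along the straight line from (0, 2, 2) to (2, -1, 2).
-12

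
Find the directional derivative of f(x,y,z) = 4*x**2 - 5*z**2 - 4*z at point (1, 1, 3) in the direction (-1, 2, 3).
-55*sqrt(14)/7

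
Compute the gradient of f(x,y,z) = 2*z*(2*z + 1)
(0, 0, 8*z + 2)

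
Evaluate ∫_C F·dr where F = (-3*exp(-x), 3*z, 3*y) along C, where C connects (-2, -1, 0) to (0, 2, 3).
21 - 3*exp(2)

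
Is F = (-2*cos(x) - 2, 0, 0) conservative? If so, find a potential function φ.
Yes, F is conservative. φ = -2*x - 2*sin(x)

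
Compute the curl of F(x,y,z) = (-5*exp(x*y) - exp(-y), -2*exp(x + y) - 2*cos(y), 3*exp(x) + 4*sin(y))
(4*cos(y), -3*exp(x), 5*x*exp(x*y) - 2*exp(x + y) - exp(-y))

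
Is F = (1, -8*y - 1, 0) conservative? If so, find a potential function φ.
Yes, F is conservative. φ = x - 4*y**2 - y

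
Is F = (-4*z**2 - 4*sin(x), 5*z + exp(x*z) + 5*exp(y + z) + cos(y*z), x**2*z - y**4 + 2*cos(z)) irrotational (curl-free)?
No, ∇×F = (-x*exp(x*z) - 4*y**3 + y*sin(y*z) - 5*exp(y + z) - 5, 2*z*(-x - 4), z*exp(x*z))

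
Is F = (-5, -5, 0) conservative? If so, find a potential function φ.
Yes, F is conservative. φ = -5*x - 5*y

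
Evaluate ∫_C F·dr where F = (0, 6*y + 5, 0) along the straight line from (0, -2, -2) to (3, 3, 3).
40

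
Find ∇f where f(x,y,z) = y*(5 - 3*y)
(0, 5 - 6*y, 0)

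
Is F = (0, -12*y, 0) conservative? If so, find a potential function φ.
Yes, F is conservative. φ = -6*y**2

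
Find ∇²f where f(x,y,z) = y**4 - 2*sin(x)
12*y**2 + 2*sin(x)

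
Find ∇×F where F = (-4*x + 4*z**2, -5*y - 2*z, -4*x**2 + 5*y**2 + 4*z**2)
(10*y + 2, 8*x + 8*z, 0)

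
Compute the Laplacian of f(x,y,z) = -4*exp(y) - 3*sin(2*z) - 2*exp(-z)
-4*exp(y) + 12*sin(2*z) - 2*exp(-z)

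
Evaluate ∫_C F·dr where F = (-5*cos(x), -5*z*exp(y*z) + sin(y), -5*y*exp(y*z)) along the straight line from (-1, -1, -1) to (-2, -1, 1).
5*(-1 + E*(-sin(1) + sin(2) + E))*exp(-1)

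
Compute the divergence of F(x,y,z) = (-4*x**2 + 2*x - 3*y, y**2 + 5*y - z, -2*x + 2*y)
-8*x + 2*y + 7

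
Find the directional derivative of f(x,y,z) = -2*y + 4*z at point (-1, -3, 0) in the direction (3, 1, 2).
3*sqrt(14)/7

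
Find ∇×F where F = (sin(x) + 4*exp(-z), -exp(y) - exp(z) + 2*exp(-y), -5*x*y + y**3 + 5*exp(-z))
(-5*x + 3*y**2 + exp(z), 5*y - 4*exp(-z), 0)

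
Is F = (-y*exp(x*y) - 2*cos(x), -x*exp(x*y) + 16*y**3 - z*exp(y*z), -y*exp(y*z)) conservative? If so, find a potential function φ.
Yes, F is conservative. φ = 4*y**4 - exp(x*y) - exp(y*z) - 2*sin(x)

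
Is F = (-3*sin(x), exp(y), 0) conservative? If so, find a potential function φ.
Yes, F is conservative. φ = exp(y) + 3*cos(x)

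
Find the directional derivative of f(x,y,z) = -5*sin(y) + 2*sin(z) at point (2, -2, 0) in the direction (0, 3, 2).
sqrt(13)*(4 - 15*cos(2))/13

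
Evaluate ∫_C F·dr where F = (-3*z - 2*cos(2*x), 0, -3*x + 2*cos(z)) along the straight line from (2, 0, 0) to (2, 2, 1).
-6 + 2*sin(1)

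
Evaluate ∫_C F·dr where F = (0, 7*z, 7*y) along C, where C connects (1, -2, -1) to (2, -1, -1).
-7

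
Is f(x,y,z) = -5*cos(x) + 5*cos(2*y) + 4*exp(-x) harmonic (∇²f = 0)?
No, ∇²f = 5*cos(x) - 20*cos(2*y) + 4*exp(-x)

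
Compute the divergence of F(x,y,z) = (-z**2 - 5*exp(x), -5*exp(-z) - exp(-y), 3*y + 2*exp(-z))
-5*exp(x) - 2*exp(-z) + exp(-y)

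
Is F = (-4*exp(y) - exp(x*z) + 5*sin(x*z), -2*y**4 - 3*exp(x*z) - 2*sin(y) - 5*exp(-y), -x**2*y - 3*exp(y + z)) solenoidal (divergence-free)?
No, ∇·F = -8*y**3 - z*exp(x*z) + 5*z*cos(x*z) - 3*exp(y + z) - 2*cos(y) + 5*exp(-y)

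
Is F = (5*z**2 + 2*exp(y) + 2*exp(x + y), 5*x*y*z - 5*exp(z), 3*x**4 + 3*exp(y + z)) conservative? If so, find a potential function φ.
No, ∇×F = (-5*x*y + 5*exp(z) + 3*exp(y + z), -12*x**3 + 10*z, 5*y*z - 2*exp(y) - 2*exp(x + y)) ≠ 0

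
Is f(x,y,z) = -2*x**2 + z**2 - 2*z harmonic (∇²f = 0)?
No, ∇²f = -2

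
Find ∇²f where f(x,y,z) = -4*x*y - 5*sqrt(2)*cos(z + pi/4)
5*sqrt(2)*cos(z + pi/4)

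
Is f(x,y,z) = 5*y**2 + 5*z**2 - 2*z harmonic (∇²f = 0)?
No, ∇²f = 20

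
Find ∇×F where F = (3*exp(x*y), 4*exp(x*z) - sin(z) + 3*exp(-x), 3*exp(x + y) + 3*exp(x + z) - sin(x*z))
(-4*x*exp(x*z) + 3*exp(x + y) + cos(z), z*cos(x*z) - 3*exp(x + y) - 3*exp(x + z), -3*x*exp(x*y) + 4*z*exp(x*z) - 3*exp(-x))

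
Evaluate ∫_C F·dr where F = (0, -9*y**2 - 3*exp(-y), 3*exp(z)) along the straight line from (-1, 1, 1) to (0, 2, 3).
-21 - 3*E - 3*exp(-1) + 3*exp(-2) + 3*exp(3)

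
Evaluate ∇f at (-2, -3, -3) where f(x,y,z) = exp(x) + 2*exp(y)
(exp(-2), 2*exp(-3), 0)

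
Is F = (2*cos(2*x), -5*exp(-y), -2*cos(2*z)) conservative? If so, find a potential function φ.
Yes, F is conservative. φ = sin(2*x) - sin(2*z) + 5*exp(-y)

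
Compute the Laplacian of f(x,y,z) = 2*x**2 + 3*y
4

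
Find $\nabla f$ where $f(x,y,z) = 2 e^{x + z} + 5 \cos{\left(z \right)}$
(2*exp(x + z), 0, 2*exp(x + z) - 5*sin(z))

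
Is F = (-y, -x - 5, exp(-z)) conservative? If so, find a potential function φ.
Yes, F is conservative. φ = -x*y - 5*y - exp(-z)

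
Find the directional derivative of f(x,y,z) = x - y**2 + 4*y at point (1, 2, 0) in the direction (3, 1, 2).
3*sqrt(14)/14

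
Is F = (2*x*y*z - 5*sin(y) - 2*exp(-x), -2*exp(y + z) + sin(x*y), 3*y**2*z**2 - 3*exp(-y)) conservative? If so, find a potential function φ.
No, ∇×F = (6*y*z**2 + 2*exp(y + z) + 3*exp(-y), 2*x*y, -2*x*z + y*cos(x*y) + 5*cos(y)) ≠ 0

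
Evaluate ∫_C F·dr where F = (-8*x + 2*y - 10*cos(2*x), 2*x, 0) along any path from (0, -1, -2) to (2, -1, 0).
-20 - 5*sin(4)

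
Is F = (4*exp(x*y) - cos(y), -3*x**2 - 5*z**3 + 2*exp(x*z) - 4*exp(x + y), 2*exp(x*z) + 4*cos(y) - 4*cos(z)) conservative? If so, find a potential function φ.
No, ∇×F = (-2*x*exp(x*z) + 15*z**2 - 4*sin(y), -2*z*exp(x*z), -4*x*exp(x*y) - 6*x + 2*z*exp(x*z) - 4*exp(x + y) - sin(y)) ≠ 0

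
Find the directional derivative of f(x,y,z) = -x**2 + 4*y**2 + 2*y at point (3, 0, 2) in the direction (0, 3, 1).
3*sqrt(10)/5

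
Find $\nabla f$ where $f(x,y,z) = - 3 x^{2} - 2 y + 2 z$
(-6*x, -2, 2)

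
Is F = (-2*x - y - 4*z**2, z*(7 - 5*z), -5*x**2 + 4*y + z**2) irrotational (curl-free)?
No, ∇×F = (10*z - 3, 10*x - 8*z, 1)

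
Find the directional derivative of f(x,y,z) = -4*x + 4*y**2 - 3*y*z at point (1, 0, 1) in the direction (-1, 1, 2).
sqrt(6)/6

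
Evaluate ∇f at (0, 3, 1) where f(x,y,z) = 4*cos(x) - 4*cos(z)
(0, 0, 4*sin(1))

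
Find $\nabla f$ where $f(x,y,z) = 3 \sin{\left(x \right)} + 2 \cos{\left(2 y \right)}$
(3*cos(x), -4*sin(2*y), 0)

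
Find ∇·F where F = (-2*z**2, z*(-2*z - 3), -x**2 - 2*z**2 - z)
-4*z - 1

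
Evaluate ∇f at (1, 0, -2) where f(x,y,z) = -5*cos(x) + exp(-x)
(-exp(-1) + 5*sin(1), 0, 0)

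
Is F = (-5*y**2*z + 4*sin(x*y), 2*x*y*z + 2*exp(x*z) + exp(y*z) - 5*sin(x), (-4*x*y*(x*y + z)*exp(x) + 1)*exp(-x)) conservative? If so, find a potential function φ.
No, ∇×F = (-8*x**2*y - 2*x*y - 4*x*z - 2*x*exp(x*z) - y*exp(y*z), 8*x*y**2 - 5*y**2 + 4*y*z + exp(-x), -4*x*cos(x*y) + 12*y*z + 2*z*exp(x*z) - 5*cos(x)) ≠ 0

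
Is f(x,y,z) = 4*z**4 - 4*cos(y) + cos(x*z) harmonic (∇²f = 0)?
No, ∇²f = -x**2*cos(x*z) - z**2*cos(x*z) + 48*z**2 + 4*cos(y)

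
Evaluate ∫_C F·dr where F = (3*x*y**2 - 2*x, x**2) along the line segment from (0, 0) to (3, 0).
-9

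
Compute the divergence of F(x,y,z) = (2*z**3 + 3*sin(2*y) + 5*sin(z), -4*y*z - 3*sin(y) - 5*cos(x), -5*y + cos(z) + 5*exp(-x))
-4*z - sin(z) - 3*cos(y)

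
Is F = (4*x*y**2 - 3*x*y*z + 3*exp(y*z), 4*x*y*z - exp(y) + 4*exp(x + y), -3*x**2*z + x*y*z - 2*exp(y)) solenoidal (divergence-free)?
No, ∇·F = -3*x**2 + x*y + 4*x*z + 4*y**2 - 3*y*z - exp(y) + 4*exp(x + y)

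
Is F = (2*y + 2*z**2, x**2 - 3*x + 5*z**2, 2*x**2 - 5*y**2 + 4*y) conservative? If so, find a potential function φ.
No, ∇×F = (-10*y - 10*z + 4, -4*x + 4*z, 2*x - 5) ≠ 0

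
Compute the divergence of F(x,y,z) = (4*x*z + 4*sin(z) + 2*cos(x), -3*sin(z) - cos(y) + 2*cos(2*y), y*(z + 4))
y + 4*z - 2*sin(x) + sin(y) - 4*sin(2*y)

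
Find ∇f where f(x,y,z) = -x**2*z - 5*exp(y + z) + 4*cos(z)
(-2*x*z, -5*exp(y + z), -x**2 - 5*exp(y + z) - 4*sin(z))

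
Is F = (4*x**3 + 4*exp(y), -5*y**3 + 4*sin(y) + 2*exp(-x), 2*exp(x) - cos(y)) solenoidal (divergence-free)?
No, ∇·F = 12*x**2 - 15*y**2 + 4*cos(y)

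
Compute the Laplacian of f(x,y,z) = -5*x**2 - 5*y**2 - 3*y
-20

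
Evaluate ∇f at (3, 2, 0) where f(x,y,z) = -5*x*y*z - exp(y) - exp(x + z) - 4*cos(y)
(-exp(3), -exp(2) + 4*sin(2), -30 - exp(3))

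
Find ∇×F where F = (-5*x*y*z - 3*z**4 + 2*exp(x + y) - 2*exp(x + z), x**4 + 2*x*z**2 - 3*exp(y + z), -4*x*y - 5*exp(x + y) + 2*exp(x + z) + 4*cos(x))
(-4*x*z - 4*x - 5*exp(x + y) + 3*exp(y + z), -5*x*y + 4*y - 12*z**3 + 5*exp(x + y) - 4*exp(x + z) + 4*sin(x), 4*x**3 + 5*x*z + 2*z**2 - 2*exp(x + y))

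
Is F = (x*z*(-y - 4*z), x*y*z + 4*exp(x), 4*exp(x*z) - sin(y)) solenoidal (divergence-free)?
No, ∇·F = x*z + 4*x*exp(x*z) - z*(y + 4*z)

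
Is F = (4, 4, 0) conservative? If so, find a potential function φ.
Yes, F is conservative. φ = 4*x + 4*y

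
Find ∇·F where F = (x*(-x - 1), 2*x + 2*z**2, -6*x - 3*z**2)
-2*x - 6*z - 1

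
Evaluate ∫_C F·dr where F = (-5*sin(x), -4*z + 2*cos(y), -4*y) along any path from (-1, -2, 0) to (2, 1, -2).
-5*cos(1) + 5*cos(2) + 2*sin(1) + 2*sin(2) + 8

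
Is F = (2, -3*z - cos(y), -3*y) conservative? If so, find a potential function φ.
Yes, F is conservative. φ = 2*x - 3*y*z - sin(y)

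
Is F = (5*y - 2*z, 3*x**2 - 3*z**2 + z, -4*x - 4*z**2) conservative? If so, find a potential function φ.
No, ∇×F = (6*z - 1, 2, 6*x - 5) ≠ 0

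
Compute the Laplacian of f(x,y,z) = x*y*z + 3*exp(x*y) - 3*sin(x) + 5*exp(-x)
(3*(x**2*exp(x*y) + y**2*exp(x*y) + sin(x))*exp(x) + 5)*exp(-x)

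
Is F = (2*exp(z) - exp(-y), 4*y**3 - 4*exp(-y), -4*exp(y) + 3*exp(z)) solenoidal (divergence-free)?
No, ∇·F = 12*y**2 + 3*exp(z) + 4*exp(-y)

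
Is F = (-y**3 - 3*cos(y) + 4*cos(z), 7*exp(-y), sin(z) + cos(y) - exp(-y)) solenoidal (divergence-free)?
No, ∇·F = cos(z) - 7*exp(-y)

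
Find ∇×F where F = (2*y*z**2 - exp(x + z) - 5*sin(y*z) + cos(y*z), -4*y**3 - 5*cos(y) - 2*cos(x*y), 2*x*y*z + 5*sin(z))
(2*x*z, 2*y*z - y*sin(y*z) - 5*y*cos(y*z) - exp(x + z), 2*y*sin(x*y) - 2*z**2 + z*sin(y*z) + 5*z*cos(y*z))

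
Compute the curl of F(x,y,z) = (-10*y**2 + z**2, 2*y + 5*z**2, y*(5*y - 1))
(10*y - 10*z - 1, 2*z, 20*y)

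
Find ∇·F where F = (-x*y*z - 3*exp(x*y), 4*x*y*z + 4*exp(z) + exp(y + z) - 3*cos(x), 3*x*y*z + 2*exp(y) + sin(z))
3*x*y + 4*x*z - y*z - 3*y*exp(x*y) + exp(y + z) + cos(z)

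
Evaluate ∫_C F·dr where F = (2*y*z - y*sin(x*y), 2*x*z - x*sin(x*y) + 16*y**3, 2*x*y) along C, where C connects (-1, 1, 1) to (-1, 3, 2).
cos(3) - cos(1) + 310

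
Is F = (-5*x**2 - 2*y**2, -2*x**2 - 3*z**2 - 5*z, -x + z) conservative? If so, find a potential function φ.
No, ∇×F = (6*z + 5, 1, -4*x + 4*y) ≠ 0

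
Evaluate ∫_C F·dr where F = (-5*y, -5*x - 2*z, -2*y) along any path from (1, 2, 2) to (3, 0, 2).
18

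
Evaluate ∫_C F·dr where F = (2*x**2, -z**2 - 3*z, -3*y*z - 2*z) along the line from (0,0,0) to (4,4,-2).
88/3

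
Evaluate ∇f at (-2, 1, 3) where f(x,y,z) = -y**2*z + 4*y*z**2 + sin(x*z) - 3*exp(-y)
(3*cos(6), 3*exp(-1) + 30, 23 - 2*cos(6))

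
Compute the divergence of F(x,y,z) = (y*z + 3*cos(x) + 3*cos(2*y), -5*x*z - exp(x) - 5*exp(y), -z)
-5*exp(y) - 3*sin(x) - 1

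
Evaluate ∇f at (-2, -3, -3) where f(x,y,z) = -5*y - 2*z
(0, -5, -2)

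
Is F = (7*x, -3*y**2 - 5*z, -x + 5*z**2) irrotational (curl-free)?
No, ∇×F = (5, 1, 0)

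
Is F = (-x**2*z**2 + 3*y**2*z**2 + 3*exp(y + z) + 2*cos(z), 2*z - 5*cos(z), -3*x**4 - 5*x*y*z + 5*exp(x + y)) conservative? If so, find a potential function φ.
No, ∇×F = (-5*x*z + 5*exp(x + y) - 5*sin(z) - 2, 12*x**3 - 2*x**2*z + 6*y**2*z + 5*y*z - 5*exp(x + y) + 3*exp(y + z) - 2*sin(z), -6*y*z**2 - 3*exp(y + z)) ≠ 0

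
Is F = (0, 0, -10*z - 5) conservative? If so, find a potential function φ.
Yes, F is conservative. φ = 5*z*(-z - 1)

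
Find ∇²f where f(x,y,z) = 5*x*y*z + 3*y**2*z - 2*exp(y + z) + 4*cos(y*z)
-4*y**2*cos(y*z) - 4*z**2*cos(y*z) + 6*z - 4*exp(y + z)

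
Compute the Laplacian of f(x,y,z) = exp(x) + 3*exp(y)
exp(x) + 3*exp(y)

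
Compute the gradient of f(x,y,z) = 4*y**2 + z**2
(0, 8*y, 2*z)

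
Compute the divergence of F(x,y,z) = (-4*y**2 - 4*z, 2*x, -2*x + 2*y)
0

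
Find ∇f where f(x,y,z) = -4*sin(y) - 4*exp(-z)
(0, -4*cos(y), 4*exp(-z))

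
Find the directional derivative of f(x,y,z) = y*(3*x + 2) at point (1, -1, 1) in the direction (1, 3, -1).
12*sqrt(11)/11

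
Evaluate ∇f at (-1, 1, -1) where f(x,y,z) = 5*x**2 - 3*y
(-10, -3, 0)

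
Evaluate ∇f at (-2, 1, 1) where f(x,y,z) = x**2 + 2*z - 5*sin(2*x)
(-4 - 10*cos(4), 0, 2)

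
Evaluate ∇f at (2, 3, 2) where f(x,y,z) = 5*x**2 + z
(20, 0, 1)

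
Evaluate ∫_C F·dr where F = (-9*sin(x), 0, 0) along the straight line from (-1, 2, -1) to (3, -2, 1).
9*cos(3) - 9*cos(1)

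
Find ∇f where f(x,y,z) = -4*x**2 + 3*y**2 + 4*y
(-8*x, 6*y + 4, 0)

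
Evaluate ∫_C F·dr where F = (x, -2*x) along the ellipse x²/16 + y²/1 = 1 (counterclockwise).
-8*pi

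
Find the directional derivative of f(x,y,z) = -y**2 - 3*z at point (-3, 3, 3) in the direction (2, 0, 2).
-3*sqrt(2)/2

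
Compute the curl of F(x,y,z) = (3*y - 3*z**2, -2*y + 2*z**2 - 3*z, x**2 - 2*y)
(1 - 4*z, -2*x - 6*z, -3)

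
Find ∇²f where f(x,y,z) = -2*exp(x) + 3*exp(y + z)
-2*exp(x) + 6*exp(y + z)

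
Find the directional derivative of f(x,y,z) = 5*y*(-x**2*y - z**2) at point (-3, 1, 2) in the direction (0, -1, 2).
14*sqrt(5)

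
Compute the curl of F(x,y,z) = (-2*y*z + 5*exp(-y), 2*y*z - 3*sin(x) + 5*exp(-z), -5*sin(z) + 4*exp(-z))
(-2*y + 5*exp(-z), -2*y, 2*z - 3*cos(x) + 5*exp(-y))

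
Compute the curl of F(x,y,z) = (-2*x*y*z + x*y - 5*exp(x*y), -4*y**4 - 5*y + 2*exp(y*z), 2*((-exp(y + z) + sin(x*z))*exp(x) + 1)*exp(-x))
(-2*y*exp(y*z) - 2*exp(y + z), -2*x*y - 2*z*cos(x*z) + 2*exp(-x), x*(2*z + 5*exp(x*y) - 1))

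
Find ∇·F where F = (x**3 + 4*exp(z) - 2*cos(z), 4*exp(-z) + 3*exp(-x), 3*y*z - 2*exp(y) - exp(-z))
3*x**2 + 3*y + exp(-z)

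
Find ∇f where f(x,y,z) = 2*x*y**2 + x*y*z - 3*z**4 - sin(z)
(y*(2*y + z), x*(4*y + z), x*y - 12*z**3 - cos(z))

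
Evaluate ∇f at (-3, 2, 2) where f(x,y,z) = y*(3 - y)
(0, -1, 0)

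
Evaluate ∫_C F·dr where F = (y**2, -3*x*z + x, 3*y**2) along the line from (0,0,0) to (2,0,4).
0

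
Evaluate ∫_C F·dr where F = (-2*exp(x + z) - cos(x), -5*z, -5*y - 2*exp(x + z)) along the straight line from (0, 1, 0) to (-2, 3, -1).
-2*exp(-3) + sin(2) + 17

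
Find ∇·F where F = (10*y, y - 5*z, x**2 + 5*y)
1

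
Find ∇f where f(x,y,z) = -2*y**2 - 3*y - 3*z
(0, -4*y - 3, -3)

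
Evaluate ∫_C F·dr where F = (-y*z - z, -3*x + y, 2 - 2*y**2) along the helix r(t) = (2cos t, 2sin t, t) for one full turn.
4*pi*(-5 + pi)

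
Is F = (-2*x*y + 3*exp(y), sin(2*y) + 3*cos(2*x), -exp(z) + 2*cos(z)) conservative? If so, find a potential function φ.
No, ∇×F = (0, 0, 2*x - 3*exp(y) - 6*sin(2*x)) ≠ 0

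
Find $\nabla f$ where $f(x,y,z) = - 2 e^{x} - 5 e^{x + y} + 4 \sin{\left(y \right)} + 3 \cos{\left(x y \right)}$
(-3*y*sin(x*y) - 2*exp(x) - 5*exp(x + y), -3*x*sin(x*y) - 5*exp(x + y) + 4*cos(y), 0)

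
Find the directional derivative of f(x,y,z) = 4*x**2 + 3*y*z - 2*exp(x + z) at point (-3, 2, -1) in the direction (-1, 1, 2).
sqrt(6)*(-2 + 33*exp(4))*exp(-4)/6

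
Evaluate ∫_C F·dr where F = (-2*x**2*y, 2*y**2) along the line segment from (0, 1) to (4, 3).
-268/3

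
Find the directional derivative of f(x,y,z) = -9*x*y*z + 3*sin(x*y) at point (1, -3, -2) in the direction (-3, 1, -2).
sqrt(14)*(15*cos(3)/7 + 9)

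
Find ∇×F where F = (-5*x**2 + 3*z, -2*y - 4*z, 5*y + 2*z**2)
(9, 3, 0)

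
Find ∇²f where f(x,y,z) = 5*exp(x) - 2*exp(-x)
5*exp(x) - 2*exp(-x)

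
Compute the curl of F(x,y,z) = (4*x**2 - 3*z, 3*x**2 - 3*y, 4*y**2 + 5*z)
(8*y, -3, 6*x)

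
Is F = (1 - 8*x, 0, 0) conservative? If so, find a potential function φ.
Yes, F is conservative. φ = x*(1 - 4*x)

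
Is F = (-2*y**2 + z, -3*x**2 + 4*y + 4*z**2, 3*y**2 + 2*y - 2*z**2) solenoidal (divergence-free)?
No, ∇·F = 4 - 4*z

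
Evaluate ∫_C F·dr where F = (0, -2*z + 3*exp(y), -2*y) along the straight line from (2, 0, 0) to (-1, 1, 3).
-9 + 3*E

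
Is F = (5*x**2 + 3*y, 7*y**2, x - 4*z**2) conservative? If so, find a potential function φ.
No, ∇×F = (0, -1, -3) ≠ 0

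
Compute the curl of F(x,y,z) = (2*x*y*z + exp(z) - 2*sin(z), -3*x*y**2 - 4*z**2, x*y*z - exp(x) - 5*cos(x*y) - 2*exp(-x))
(x*z + 5*x*sin(x*y) + 8*z, 2*x*y - y*z - 5*y*sin(x*y) + exp(x) + exp(z) - 2*cos(z) - 2*exp(-x), -2*x*z - 3*y**2)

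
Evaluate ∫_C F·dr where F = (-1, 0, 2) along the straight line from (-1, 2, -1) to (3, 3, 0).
-2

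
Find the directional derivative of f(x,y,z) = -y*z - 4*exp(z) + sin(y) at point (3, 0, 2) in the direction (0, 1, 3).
sqrt(10)*(-12*exp(2) - 1)/10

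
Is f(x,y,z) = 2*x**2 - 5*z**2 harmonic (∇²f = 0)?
No, ∇²f = -6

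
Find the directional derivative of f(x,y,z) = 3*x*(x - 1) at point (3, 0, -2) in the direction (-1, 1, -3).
-15*sqrt(11)/11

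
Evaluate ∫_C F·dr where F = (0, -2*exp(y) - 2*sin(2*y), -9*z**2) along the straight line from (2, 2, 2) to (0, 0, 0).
-cos(4) + 2*exp(2) + 23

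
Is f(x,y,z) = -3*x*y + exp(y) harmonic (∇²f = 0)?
No, ∇²f = exp(y)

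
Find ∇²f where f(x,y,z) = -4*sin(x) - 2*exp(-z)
4*sin(x) - 2*exp(-z)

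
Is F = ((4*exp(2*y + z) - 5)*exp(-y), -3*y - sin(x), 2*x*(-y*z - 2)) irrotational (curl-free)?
No, ∇×F = (-2*x*z, 2*y*z + 4*exp(y + z) + 4, -4*exp(y + z) - cos(x) - 5*exp(-y))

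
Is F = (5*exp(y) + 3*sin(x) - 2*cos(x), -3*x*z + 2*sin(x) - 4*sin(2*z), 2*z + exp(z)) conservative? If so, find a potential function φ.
No, ∇×F = (3*x + 8*cos(2*z), 0, -3*z - 5*exp(y) + 2*cos(x)) ≠ 0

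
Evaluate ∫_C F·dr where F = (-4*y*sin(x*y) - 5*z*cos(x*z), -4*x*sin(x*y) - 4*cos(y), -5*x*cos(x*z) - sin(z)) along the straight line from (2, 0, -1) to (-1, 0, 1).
-5*sin(2) + 5*sin(1)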